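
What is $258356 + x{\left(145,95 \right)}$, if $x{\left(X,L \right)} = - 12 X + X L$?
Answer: $270391$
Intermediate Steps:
$x{\left(X,L \right)} = - 12 X + L X$
$258356 + x{\left(145,95 \right)} = 258356 + 145 \left(-12 + 95\right) = 258356 + 145 \cdot 83 = 258356 + 12035 = 270391$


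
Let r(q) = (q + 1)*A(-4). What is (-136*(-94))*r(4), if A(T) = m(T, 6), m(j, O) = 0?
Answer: 0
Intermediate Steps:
A(T) = 0
r(q) = 0 (r(q) = (q + 1)*0 = (1 + q)*0 = 0)
(-136*(-94))*r(4) = -136*(-94)*0 = 12784*0 = 0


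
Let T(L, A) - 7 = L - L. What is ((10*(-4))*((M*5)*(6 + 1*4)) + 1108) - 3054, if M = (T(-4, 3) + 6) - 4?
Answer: -19946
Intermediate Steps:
T(L, A) = 7 (T(L, A) = 7 + (L - L) = 7 + 0 = 7)
M = 9 (M = (7 + 6) - 4 = 13 - 4 = 9)
((10*(-4))*((M*5)*(6 + 1*4)) + 1108) - 3054 = ((10*(-4))*((9*5)*(6 + 1*4)) + 1108) - 3054 = (-1800*(6 + 4) + 1108) - 3054 = (-1800*10 + 1108) - 3054 = (-40*450 + 1108) - 3054 = (-18000 + 1108) - 3054 = -16892 - 3054 = -19946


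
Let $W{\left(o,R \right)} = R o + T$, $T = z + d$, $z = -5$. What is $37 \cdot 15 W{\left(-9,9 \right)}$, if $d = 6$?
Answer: $-44400$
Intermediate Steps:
$T = 1$ ($T = -5 + 6 = 1$)
$W{\left(o,R \right)} = 1 + R o$ ($W{\left(o,R \right)} = R o + 1 = 1 + R o$)
$37 \cdot 15 W{\left(-9,9 \right)} = 37 \cdot 15 \left(1 + 9 \left(-9\right)\right) = 555 \left(1 - 81\right) = 555 \left(-80\right) = -44400$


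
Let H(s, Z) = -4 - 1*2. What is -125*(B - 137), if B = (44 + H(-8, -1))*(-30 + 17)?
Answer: 78875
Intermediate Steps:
H(s, Z) = -6 (H(s, Z) = -4 - 2 = -6)
B = -494 (B = (44 - 6)*(-30 + 17) = 38*(-13) = -494)
-125*(B - 137) = -125*(-494 - 137) = -125*(-631) = 78875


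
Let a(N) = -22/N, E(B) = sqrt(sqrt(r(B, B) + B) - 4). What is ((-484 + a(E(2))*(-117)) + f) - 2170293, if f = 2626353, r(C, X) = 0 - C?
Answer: 455576 - 1287*I ≈ 4.5558e+5 - 1287.0*I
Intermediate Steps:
r(C, X) = -C
E(B) = 2*I (E(B) = sqrt(sqrt(-B + B) - 4) = sqrt(sqrt(0) - 4) = sqrt(0 - 4) = sqrt(-4) = 2*I)
((-484 + a(E(2))*(-117)) + f) - 2170293 = ((-484 - 22*(-I/2)*(-117)) + 2626353) - 2170293 = ((-484 - (-11)*I*(-117)) + 2626353) - 2170293 = ((-484 + (11*I)*(-117)) + 2626353) - 2170293 = ((-484 - 1287*I) + 2626353) - 2170293 = (2625869 - 1287*I) - 2170293 = 455576 - 1287*I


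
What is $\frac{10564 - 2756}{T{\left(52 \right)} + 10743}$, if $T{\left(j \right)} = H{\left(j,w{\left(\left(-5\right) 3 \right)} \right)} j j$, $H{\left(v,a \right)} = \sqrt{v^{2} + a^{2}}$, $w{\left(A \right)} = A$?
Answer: $- \frac{83881344}{21300311215} + \frac{21112832 \sqrt{2929}}{21300311215} \approx 0.049706$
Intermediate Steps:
$H{\left(v,a \right)} = \sqrt{a^{2} + v^{2}}$
$T{\left(j \right)} = j^{2} \sqrt{225 + j^{2}}$ ($T{\left(j \right)} = \sqrt{\left(\left(-5\right) 3\right)^{2} + j^{2}} j j = \sqrt{\left(-15\right)^{2} + j^{2}} j j = \sqrt{225 + j^{2}} j j = j \sqrt{225 + j^{2}} j = j^{2} \sqrt{225 + j^{2}}$)
$\frac{10564 - 2756}{T{\left(52 \right)} + 10743} = \frac{10564 - 2756}{52^{2} \sqrt{225 + 52^{2}} + 10743} = \frac{7808}{2704 \sqrt{225 + 2704} + 10743} = \frac{7808}{2704 \sqrt{2929} + 10743} = \frac{7808}{10743 + 2704 \sqrt{2929}}$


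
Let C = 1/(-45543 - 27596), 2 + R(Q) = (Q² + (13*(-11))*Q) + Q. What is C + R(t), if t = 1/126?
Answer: -3630855253/1161154764 ≈ -3.1269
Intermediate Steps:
t = 1/126 ≈ 0.0079365
R(Q) = -2 + Q² - 142*Q (R(Q) = -2 + ((Q² + (13*(-11))*Q) + Q) = -2 + ((Q² - 143*Q) + Q) = -2 + (Q² - 142*Q) = -2 + Q² - 142*Q)
C = -1/73139 (C = 1/(-73139) = -1/73139 ≈ -1.3673e-5)
C + R(t) = -1/73139 + (-2 + (1/126)² - 142*1/126) = -1/73139 + (-2 + 1/15876 - 71/63) = -1/73139 - 49643/15876 = -3630855253/1161154764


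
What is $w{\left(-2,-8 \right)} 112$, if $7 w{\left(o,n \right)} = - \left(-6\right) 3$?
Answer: $288$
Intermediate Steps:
$w{\left(o,n \right)} = \frac{18}{7}$ ($w{\left(o,n \right)} = \frac{\left(-1\right) \left(\left(-6\right) 3\right)}{7} = \frac{\left(-1\right) \left(-18\right)}{7} = \frac{1}{7} \cdot 18 = \frac{18}{7}$)
$w{\left(-2,-8 \right)} 112 = \frac{18}{7} \cdot 112 = 288$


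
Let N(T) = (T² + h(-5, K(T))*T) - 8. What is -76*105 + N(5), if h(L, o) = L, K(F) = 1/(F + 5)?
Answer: -7988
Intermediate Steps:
K(F) = 1/(5 + F)
N(T) = -8 + T² - 5*T (N(T) = (T² - 5*T) - 8 = -8 + T² - 5*T)
-76*105 + N(5) = -76*105 + (-8 + 5² - 5*5) = -7980 + (-8 + 25 - 25) = -7980 - 8 = -7988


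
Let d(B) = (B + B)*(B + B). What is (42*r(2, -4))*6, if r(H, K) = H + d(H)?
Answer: 4536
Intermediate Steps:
d(B) = 4*B² (d(B) = (2*B)*(2*B) = 4*B²)
r(H, K) = H + 4*H²
(42*r(2, -4))*6 = (42*(2*(1 + 4*2)))*6 = (42*(2*(1 + 8)))*6 = (42*(2*9))*6 = (42*18)*6 = 756*6 = 4536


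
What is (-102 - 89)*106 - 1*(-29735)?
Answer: 9489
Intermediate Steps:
(-102 - 89)*106 - 1*(-29735) = -191*106 + 29735 = -20246 + 29735 = 9489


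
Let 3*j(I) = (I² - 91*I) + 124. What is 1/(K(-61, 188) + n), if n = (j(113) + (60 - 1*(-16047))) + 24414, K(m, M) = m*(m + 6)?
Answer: 1/44746 ≈ 2.2348e-5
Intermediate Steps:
j(I) = 124/3 - 91*I/3 + I²/3 (j(I) = ((I² - 91*I) + 124)/3 = (124 + I² - 91*I)/3 = 124/3 - 91*I/3 + I²/3)
K(m, M) = m*(6 + m)
n = 41391 (n = ((124/3 - 91/3*113 + (⅓)*113²) + (60 - 1*(-16047))) + 24414 = ((124/3 - 10283/3 + (⅓)*12769) + (60 + 16047)) + 24414 = ((124/3 - 10283/3 + 12769/3) + 16107) + 24414 = (870 + 16107) + 24414 = 16977 + 24414 = 41391)
1/(K(-61, 188) + n) = 1/(-61*(6 - 61) + 41391) = 1/(-61*(-55) + 41391) = 1/(3355 + 41391) = 1/44746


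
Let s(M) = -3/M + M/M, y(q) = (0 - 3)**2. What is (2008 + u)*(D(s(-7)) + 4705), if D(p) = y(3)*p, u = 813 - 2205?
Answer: 2906200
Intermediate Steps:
u = -1392
y(q) = 9 (y(q) = (-3)**2 = 9)
s(M) = 1 - 3/M (s(M) = -3/M + 1 = 1 - 3/M)
D(p) = 9*p
(2008 + u)*(D(s(-7)) + 4705) = (2008 - 1392)*(9*((-3 - 7)/(-7)) + 4705) = 616*(9*(-1/7*(-10)) + 4705) = 616*(9*(10/7) + 4705) = 616*(90/7 + 4705) = 616*(33025/7) = 2906200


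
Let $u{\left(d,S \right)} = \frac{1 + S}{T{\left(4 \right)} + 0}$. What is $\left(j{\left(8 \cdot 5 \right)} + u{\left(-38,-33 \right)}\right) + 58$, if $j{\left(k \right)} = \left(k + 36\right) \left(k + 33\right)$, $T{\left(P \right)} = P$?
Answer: $5598$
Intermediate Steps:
$u{\left(d,S \right)} = \frac{1}{4} + \frac{S}{4}$ ($u{\left(d,S \right)} = \frac{1 + S}{4 + 0} = \frac{1 + S}{4} = \left(1 + S\right) \frac{1}{4} = \frac{1}{4} + \frac{S}{4}$)
$j{\left(k \right)} = \left(33 + k\right) \left(36 + k\right)$ ($j{\left(k \right)} = \left(36 + k\right) \left(33 + k\right) = \left(33 + k\right) \left(36 + k\right)$)
$\left(j{\left(8 \cdot 5 \right)} + u{\left(-38,-33 \right)}\right) + 58 = \left(\left(1188 + \left(8 \cdot 5\right)^{2} + 69 \cdot 8 \cdot 5\right) + \left(\frac{1}{4} + \frac{1}{4} \left(-33\right)\right)\right) + 58 = \left(\left(1188 + 40^{2} + 69 \cdot 40\right) + \left(\frac{1}{4} - \frac{33}{4}\right)\right) + 58 = \left(\left(1188 + 1600 + 2760\right) - 8\right) + 58 = \left(5548 - 8\right) + 58 = 5540 + 58 = 5598$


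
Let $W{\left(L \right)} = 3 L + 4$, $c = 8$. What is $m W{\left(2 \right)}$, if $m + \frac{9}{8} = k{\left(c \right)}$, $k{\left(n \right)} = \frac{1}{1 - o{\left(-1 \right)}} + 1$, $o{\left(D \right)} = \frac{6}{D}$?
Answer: $\frac{5}{28} \approx 0.17857$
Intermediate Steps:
$W{\left(L \right)} = 4 + 3 L$
$k{\left(n \right)} = \frac{8}{7}$ ($k{\left(n \right)} = \frac{1}{1 - \frac{6}{-1}} + 1 = \frac{1}{1 - 6 \left(-1\right)} + 1 = \frac{1}{1 - -6} + 1 = \frac{1}{1 + 6} + 1 = \frac{1}{7} + 1 = \frac{8}{7}$)
$m = \frac{1}{56}$ ($m = - \frac{9}{8} + \frac{8}{7} = \frac{1}{56} \approx 0.017857$)
$m W{\left(2 \right)} = \frac{4 + 3 \cdot 2}{56} = \frac{4 + 6}{56} = \frac{1}{56} \cdot 10 = \frac{5}{28}$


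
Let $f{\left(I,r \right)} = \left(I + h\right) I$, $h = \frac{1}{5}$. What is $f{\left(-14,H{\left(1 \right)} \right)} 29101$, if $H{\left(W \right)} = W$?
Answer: $\frac{28111566}{5} \approx 5.6223 \cdot 10^{6}$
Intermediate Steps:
$h = \frac{1}{5} \approx 0.2$
$f{\left(I,r \right)} = I \left(\frac{1}{5} + I\right)$ ($f{\left(I,r \right)} = \left(I + \frac{1}{5}\right) I = \left(\frac{1}{5} + I\right) I = I \left(\frac{1}{5} + I\right)$)
$f{\left(-14,H{\left(1 \right)} \right)} 29101 = - 14 \left(\frac{1}{5} - 14\right) 29101 = \left(-14\right) \left(- \frac{69}{5}\right) 29101 = \frac{966}{5} \cdot 29101 = \frac{28111566}{5}$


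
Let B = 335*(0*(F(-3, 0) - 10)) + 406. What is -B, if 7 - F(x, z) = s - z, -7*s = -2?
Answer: -406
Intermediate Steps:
s = 2/7 (s = -⅐*(-2) = 2/7 ≈ 0.28571)
F(x, z) = 47/7 + z (F(x, z) = 7 - (2/7 - z) = 7 + (-2/7 + z) = 47/7 + z)
B = 406 (B = 335*(0*((47/7 + 0) - 10)) + 406 = 335*(0*(47/7 - 10)) + 406 = 335*(0*(-23/7)) + 406 = 335*0 + 406 = 0 + 406 = 406)
-B = -1*406 = -406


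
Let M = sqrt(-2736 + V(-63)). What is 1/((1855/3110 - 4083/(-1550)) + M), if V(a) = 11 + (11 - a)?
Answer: 187678695725/154611002618436 - 58093050625*I*sqrt(2651)/154611002618436 ≈ 0.0012139 - 0.019346*I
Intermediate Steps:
V(a) = 22 - a
M = I*sqrt(2651) (M = sqrt(-2736 + (22 - 1*(-63))) = sqrt(-2736 + (22 + 63)) = sqrt(-2736 + 85) = sqrt(-2651) = I*sqrt(2651) ≈ 51.488*I)
1/((1855/3110 - 4083/(-1550)) + M) = 1/((1855/3110 - 4083/(-1550)) + I*sqrt(2651)) = 1/((1855*(1/3110) - 4083*(-1/1550)) + I*sqrt(2651)) = 1/((371/622 + 4083/1550) + I*sqrt(2651)) = 1/(778669/241025 + I*sqrt(2651))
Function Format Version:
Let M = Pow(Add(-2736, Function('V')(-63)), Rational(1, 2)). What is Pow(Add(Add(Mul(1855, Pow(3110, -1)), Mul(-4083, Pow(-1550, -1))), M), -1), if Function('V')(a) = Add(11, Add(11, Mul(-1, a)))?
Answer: Add(Rational(187678695725, 154611002618436), Mul(Rational(-58093050625, 154611002618436), I, Pow(2651, Rational(1, 2)))) ≈ Add(0.0012139, Mul(-0.019346, I))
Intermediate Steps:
Function('V')(a) = Add(22, Mul(-1, a))
M = Mul(I, Pow(2651, Rational(1, 2))) (M = Pow(Add(-2736, Add(22, Mul(-1, -63))), Rational(1, 2)) = Pow(Add(-2736, Add(22, 63)), Rational(1, 2)) = Pow(Add(-2736, 85), Rational(1, 2)) = Pow(-2651, Rational(1, 2)) = Mul(I, Pow(2651, Rational(1, 2))) ≈ Mul(51.488, I))
Pow(Add(Add(Mul(1855, Pow(3110, -1)), Mul(-4083, Pow(-1550, -1))), M), -1) = Pow(Add(Add(Mul(1855, Pow(3110, -1)), Mul(-4083, Pow(-1550, -1))), Mul(I, Pow(2651, Rational(1, 2)))), -1) = Pow(Add(Add(Mul(1855, Rational(1, 3110)), Mul(-4083, Rational(-1, 1550))), Mul(I, Pow(2651, Rational(1, 2)))), -1) = Pow(Add(Add(Rational(371, 622), Rational(4083, 1550)), Mul(I, Pow(2651, Rational(1, 2)))), -1) = Pow(Add(Rational(778669, 241025), Mul(I, Pow(2651, Rational(1, 2)))), -1)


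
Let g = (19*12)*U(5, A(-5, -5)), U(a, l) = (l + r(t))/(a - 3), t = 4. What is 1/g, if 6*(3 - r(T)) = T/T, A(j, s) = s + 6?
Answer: 1/437 ≈ 0.0022883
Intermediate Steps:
A(j, s) = 6 + s
r(T) = 17/6 (r(T) = 3 - T/(6*T) = 3 - ⅙*1 = 3 - ⅙ = 17/6)
U(a, l) = (17/6 + l)/(-3 + a) (U(a, l) = (l + 17/6)/(a - 3) = (17/6 + l)/(-3 + a))
g = 437 (g = (19*12)*((17/6 + (6 - 5))/(-3 + 5)) = 228*((17/6 + 1)/2) = 228*((½)*(23/6)) = 228*(23/12) = 437)
1/g = 1/437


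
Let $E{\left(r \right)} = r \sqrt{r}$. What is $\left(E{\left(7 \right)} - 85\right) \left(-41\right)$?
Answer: $3485 - 287 \sqrt{7} \approx 2725.7$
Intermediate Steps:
$E{\left(r \right)} = r^{\frac{3}{2}}$
$\left(E{\left(7 \right)} - 85\right) \left(-41\right) = \left(7^{\frac{3}{2}} - 85\right) \left(-41\right) = \left(7 \sqrt{7} - 85\right) \left(-41\right) = \left(-85 + 7 \sqrt{7}\right) \left(-41\right) = 3485 - 287 \sqrt{7}$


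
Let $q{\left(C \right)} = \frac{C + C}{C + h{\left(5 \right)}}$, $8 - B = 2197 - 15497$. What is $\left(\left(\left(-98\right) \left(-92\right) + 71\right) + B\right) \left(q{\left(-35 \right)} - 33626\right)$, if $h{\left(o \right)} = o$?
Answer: $-753002015$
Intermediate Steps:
$B = 13308$ ($B = 8 - \left(2197 - 15497\right) = 8 - -13300 = 8 + 13300 = 13308$)
$q{\left(C \right)} = \frac{2 C}{5 + C}$ ($q{\left(C \right)} = \frac{C + C}{C + 5} = \frac{2 C}{5 + C}$)
$\left(\left(\left(-98\right) \left(-92\right) + 71\right) + B\right) \left(q{\left(-35 \right)} - 33626\right) = \left(\left(\left(-98\right) \left(-92\right) + 71\right) + 13308\right) \left(2 \left(-35\right) \frac{1}{5 - 35} - 33626\right) = \left(\left(9016 + 71\right) + 13308\right) \left(2 \left(-35\right) \frac{1}{-30} - 33626\right) = \left(9087 + 13308\right) \left(2 \left(-35\right) \left(- \frac{1}{30}\right) - 33626\right) = 22395 \left(\frac{7}{3} - 33626\right) = 22395 \left(- \frac{100871}{3}\right) = -753002015$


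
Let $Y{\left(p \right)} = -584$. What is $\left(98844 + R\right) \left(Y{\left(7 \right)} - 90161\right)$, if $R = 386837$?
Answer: $-44073122345$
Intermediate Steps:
$\left(98844 + R\right) \left(Y{\left(7 \right)} - 90161\right) = \left(98844 + 386837\right) \left(-584 - 90161\right) = 485681 \left(-90745\right) = -44073122345$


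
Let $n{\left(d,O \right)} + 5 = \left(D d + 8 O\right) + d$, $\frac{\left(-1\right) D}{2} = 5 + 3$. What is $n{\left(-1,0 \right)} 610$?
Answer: $6100$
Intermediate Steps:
$D = -16$ ($D = - 2 \left(5 + 3\right) = \left(-2\right) 8 = -16$)
$n{\left(d,O \right)} = -5 - 15 d + 8 O$ ($n{\left(d,O \right)} = -5 + \left(\left(- 16 d + 8 O\right) + d\right) = -5 + \left(- 15 d + 8 O\right) = -5 - 15 d + 8 O$)
$n{\left(-1,0 \right)} 610 = \left(-5 - -15 + 8 \cdot 0\right) 610 = \left(-5 + 15 + 0\right) 610 = 10 \cdot 610 = 6100$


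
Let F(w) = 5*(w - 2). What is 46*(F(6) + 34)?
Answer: 2484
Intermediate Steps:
F(w) = -10 + 5*w (F(w) = 5*(-2 + w) = -10 + 5*w)
46*(F(6) + 34) = 46*((-10 + 5*6) + 34) = 46*((-10 + 30) + 34) = 46*(20 + 34) = 46*54 = 2484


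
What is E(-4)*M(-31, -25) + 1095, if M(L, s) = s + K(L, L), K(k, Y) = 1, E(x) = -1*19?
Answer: 1551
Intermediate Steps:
E(x) = -19
M(L, s) = 1 + s (M(L, s) = s + 1 = 1 + s)
E(-4)*M(-31, -25) + 1095 = -19*(1 - 25) + 1095 = -19*(-24) + 1095 = 456 + 1095 = 1551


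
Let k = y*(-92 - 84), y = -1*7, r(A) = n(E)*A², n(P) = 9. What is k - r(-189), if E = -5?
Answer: -320257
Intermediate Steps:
r(A) = 9*A²
y = -7
k = 1232 (k = -7*(-92 - 84) = -7*(-176) = 1232)
k - r(-189) = 1232 - 9*(-189)² = 1232 - 9*35721 = 1232 - 1*321489 = 1232 - 321489 = -320257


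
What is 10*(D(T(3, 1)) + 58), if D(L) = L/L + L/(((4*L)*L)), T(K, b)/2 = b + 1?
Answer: 4725/8 ≈ 590.63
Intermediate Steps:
T(K, b) = 2 + 2*b (T(K, b) = 2*(b + 1) = 2*(1 + b) = 2 + 2*b)
D(L) = 1 + 1/(4*L) (D(L) = 1 + L/((4*L**2)) = 1 + L*(1/(4*L**2)) = 1 + 1/(4*L))
10*(D(T(3, 1)) + 58) = 10*((1/4 + (2 + 2*1))/(2 + 2*1) + 58) = 10*((1/4 + (2 + 2))/(2 + 2) + 58) = 10*((1/4 + 4)/4 + 58) = 10*((1/4)*(17/4) + 58) = 10*(17/16 + 58) = 10*(945/16) = 4725/8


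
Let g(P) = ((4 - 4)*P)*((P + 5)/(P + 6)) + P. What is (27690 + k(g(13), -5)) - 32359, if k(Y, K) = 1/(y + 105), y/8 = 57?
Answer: -2619308/561 ≈ -4669.0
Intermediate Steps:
y = 456 (y = 8*57 = 456)
g(P) = P (g(P) = (0*P)*((5 + P)/(6 + P)) + P = 0*((5 + P)/(6 + P)) + P = 0 + P = P)
k(Y, K) = 1/561 (k(Y, K) = 1/(456 + 105) = 1/561)
(27690 + k(g(13), -5)) - 32359 = (27690 + 1/561) - 32359 = 15534091/561 - 32359 = -2619308/561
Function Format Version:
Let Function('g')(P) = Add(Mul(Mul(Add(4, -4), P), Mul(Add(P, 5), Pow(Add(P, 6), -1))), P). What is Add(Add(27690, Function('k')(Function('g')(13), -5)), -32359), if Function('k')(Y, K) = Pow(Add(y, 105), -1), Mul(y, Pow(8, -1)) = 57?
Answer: Rational(-2619308, 561) ≈ -4669.0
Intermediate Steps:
y = 456 (y = Mul(8, 57) = 456)
Function('g')(P) = P (Function('g')(P) = Add(Mul(Mul(0, P), Mul(Add(5, P), Pow(Add(6, P), -1))), P) = Add(Mul(0, Mul(Pow(Add(6, P), -1), Add(5, P))), P) = Add(0, P) = P)
Function('k')(Y, K) = Rational(1, 561) (Function('k')(Y, K) = Pow(Add(456, 105), -1) = Pow(561, -1) = Rational(1, 561))
Add(Add(27690, Function('k')(Function('g')(13), -5)), -32359) = Add(Add(27690, Rational(1, 561)), -32359) = Add(Rational(15534091, 561), -32359) = Rational(-2619308, 561)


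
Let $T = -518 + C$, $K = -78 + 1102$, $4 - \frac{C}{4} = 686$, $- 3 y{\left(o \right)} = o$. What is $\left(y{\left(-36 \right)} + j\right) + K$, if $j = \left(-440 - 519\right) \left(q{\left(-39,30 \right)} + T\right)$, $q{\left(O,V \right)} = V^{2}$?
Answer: $2250850$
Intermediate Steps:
$y{\left(o \right)} = - \frac{o}{3}$
$C = -2728$ ($C = 16 - 2744 = -2728$)
$K = 1024$
$T = -3246$ ($T = -518 - 2728 = -3246$)
$j = 2249814$ ($j = \left(-440 - 519\right) \left(30^{2} - 3246\right) = - 959 \left(900 - 3246\right) = \left(-959\right) \left(-2346\right) = 2249814$)
$\left(y{\left(-36 \right)} + j\right) + K = \left(\left(- \frac{1}{3}\right) \left(-36\right) + 2249814\right) + 1024 = \left(12 + 2249814\right) + 1024 = 2249826 + 1024 = 2250850$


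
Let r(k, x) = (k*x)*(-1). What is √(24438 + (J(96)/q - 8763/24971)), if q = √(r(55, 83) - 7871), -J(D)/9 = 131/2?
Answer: 3*√(65462143121802161460 + 253959162971639*I*√3109)/155269678 ≈ 156.33 + 0.016908*I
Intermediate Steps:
J(D) = -1179/2
r(k, x) = -k*x
q = 2*I*√3109 (q = √(-1*55*83 - 7871) = √(-4565 - 7871) = √(-12436) = 2*I*√3109 ≈ 111.52*I)
√(24438 + (J(96)/q - 8763/24971)) = √(24438 + (-1179*(-I*√3109/6218)/2 - 8763/24971)) = √(24438 + (-(-1179)*I*√3109/12436 - 8763*1/24971)) = √(24438 + (1179*I*√3109/12436 - 8763/24971)) = √(24438 + (-8763/24971 + 1179*I*√3109/12436)) = √(610232535/24971 + 1179*I*√3109/12436)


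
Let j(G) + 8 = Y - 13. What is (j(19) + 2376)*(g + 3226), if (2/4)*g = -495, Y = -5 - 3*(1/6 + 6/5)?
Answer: 26227162/5 ≈ 5.2454e+6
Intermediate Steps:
Y = -91/10 (Y = -5 - 3*(1*(1/6) + 6*(1/5)) = -5 - 3*(1/6 + 6/5) = -5 - 3*41/30 = -5 - 41/10 = -91/10 ≈ -9.1000)
g = -990 (g = 2*(-495) = -990)
j(G) = -301/10 (j(G) = -8 + (-91/10 - 13) = -8 - 221/10 = -301/10)
(j(19) + 2376)*(g + 3226) = (-301/10 + 2376)*(-990 + 3226) = (23459/10)*2236 = 26227162/5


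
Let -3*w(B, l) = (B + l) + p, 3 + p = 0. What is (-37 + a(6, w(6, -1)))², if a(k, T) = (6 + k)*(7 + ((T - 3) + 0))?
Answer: 9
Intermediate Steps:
p = -3 (p = -3 + 0 = -3)
w(B, l) = 1 - B/3 - l/3 (w(B, l) = -((B + l) - 3)/3 = -(-3 + B + l)/3 = 1 - B/3 - l/3)
a(k, T) = (4 + T)*(6 + k) (a(k, T) = (6 + k)*(7 + ((-3 + T) + 0)) = (6 + k)*(7 + (-3 + T)) = (6 + k)*(4 + T) = (4 + T)*(6 + k))
(-37 + a(6, w(6, -1)))² = (-37 + (24 + 4*6 + 6*(1 - ⅓*6 - ⅓*(-1)) + (1 - ⅓*6 - ⅓*(-1))*6))² = (-37 + (24 + 24 + 6*(1 - 2 + ⅓) + (1 - 2 + ⅓)*6))² = (-37 + (24 + 24 + 6*(-⅔) - ⅔*6))² = (-37 + (24 + 24 - 4 - 4))² = (-37 + 40)² = 3² = 9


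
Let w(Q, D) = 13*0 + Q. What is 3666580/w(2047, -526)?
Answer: 3666580/2047 ≈ 1791.2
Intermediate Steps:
w(Q, D) = Q (w(Q, D) = 0 + Q = Q)
3666580/w(2047, -526) = 3666580/2047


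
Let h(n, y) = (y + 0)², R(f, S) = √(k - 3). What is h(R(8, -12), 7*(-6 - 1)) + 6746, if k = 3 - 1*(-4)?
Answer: 9147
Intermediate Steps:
k = 7 (k = 3 + 4 = 7)
R(f, S) = 2 (R(f, S) = √(7 - 3) = √4 = 2)
h(n, y) = y²
h(R(8, -12), 7*(-6 - 1)) + 6746 = (7*(-6 - 1))² + 6746 = (7*(-7))² + 6746 = (-49)² + 6746 = 2401 + 6746 = 9147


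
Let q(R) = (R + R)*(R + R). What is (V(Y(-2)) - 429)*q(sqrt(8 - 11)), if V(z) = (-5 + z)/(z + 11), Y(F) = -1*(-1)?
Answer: 5152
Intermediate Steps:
Y(F) = 1
V(z) = (-5 + z)/(11 + z)
q(R) = 4*R**2 (q(R) = (2*R)*(2*R) = 4*R**2)
(V(Y(-2)) - 429)*q(sqrt(8 - 11)) = ((-5 + 1)/(11 + 1) - 429)*(4*(sqrt(8 - 11))**2) = (-4/12 - 429)*(4*(sqrt(-3))**2) = ((1/12)*(-4) - 429)*(4*(I*sqrt(3))**2) = (-1/3 - 429)*(4*(-3)) = -1288/3*(-12) = 5152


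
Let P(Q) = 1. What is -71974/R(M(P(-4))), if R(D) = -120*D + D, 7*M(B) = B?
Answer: 71974/17 ≈ 4233.8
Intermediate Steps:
M(B) = B/7
R(D) = -119*D
-71974/R(M(P(-4))) = -71974/((-17)) = -71974/((-119*⅐)) = -71974/(-17) = -71974*(-1/17) = 71974/17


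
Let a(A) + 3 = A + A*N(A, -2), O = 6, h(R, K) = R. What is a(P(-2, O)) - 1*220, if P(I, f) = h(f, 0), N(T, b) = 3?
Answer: -199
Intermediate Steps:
P(I, f) = f
a(A) = -3 + 4*A (a(A) = -3 + (A + A*3) = -3 + (A + 3*A) = -3 + 4*A)
a(P(-2, O)) - 1*220 = (-3 + 4*6) - 1*220 = (-3 + 24) - 220 = 21 - 220 = -199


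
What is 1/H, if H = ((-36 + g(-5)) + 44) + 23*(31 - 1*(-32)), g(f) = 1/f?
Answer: 5/7284 ≈ 0.00068644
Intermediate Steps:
H = 7284/5 (H = ((-36 + 1/(-5)) + 44) + 23*(31 - 1*(-32)) = ((-36 - ⅕) + 44) + 23*(31 + 32) = (-181/5 + 44) + 23*63 = 39/5 + 1449 = 7284/5 ≈ 1456.8)
1/H = 1/(7284/5) = 5/7284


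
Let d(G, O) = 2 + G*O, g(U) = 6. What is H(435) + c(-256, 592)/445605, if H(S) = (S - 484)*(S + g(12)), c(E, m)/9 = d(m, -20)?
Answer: -3209728329/148535 ≈ -21609.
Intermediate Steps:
c(E, m) = 18 - 180*m (c(E, m) = 9*(2 + m*(-20)) = 9*(2 - 20*m) = 18 - 180*m)
H(S) = (-484 + S)*(6 + S) (H(S) = (S - 484)*(S + 6) = (-484 + S)*(6 + S))
H(435) + c(-256, 592)/445605 = (-2904 + 435² - 478*435) + (18 - 180*592)/445605 = (-2904 + 189225 - 207930) + (18 - 106560)*(1/445605) = -21609 - 106542*1/445605 = -21609 - 35514/148535 = -3209728329/148535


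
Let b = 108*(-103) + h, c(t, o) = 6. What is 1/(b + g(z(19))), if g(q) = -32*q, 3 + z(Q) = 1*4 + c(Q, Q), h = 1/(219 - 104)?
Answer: -115/1305019 ≈ -8.8121e-5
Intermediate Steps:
h = 1/115 ≈ 0.0086956
z(Q) = 7 (z(Q) = -3 + (1*4 + 6) = -3 + (4 + 6) = -3 + 10 = 7)
b = -1279259/115 (b = 108*(-103) + 1/115 = -11124 + 1/115 = -1279259/115 ≈ -11124.)
1/(b + g(z(19))) = 1/(-1279259/115 - 32*7) = 1/(-1279259/115 - 224) = 1/(-1305019/115) = -115/1305019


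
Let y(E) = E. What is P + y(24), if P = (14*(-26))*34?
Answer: -12352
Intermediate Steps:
P = -12376 (P = -364*34 = -12376)
P + y(24) = -12376 + 24 = -12352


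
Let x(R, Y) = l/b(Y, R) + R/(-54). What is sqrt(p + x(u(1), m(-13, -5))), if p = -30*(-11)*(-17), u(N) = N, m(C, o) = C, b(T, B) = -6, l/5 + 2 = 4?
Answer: I*sqrt(1818186)/18 ≈ 74.911*I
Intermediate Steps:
l = 10 (l = -10 + 5*4 = -10 + 20 = 10)
p = -5610 (p = 330*(-17) = -5610)
x(R, Y) = -5/3 - R/54 (x(R, Y) = 10/(-6) + R/(-54) = 10*(-1/6) + R*(-1/54) = -5/3 - R/54)
sqrt(p + x(u(1), m(-13, -5))) = sqrt(-5610 + (-5/3 - 1/54*1)) = sqrt(-5610 + (-5/3 - 1/54)) = sqrt(-5610 - 91/54) = sqrt(-303031/54) = I*sqrt(1818186)/18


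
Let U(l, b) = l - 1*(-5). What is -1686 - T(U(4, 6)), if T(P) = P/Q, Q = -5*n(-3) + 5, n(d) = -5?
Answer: -16863/10 ≈ -1686.3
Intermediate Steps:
U(l, b) = 5 + l (U(l, b) = l + 5 = 5 + l)
Q = 30 (Q = -5*(-5) + 5 = 25 + 5 = 30)
T(P) = P/30
-1686 - T(U(4, 6)) = -1686 - (5 + 4)/30 = -1686 - 9/30 = -1686 - 1*3/10 = -1686 - 3/10 = -16863/10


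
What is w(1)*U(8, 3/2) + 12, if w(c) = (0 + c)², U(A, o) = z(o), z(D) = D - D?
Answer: 12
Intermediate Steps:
z(D) = 0
U(A, o) = 0
w(c) = c²
w(1)*U(8, 3/2) + 12 = 1²*0 + 12 = 1*0 + 12 = 0 + 12 = 12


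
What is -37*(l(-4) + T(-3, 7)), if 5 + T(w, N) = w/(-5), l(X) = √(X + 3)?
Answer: 814/5 - 37*I ≈ 162.8 - 37.0*I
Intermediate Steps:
l(X) = √(3 + X)
T(w, N) = -5 - w/5 (T(w, N) = -5 + w/(-5) = -5 + w*(-⅕) = -5 - w/5)
-37*(l(-4) + T(-3, 7)) = -37*(√(3 - 4) + (-5 - ⅕*(-3))) = -37*(√(-1) + (-5 + ⅗)) = -37*(I - 22/5) = -37*(-22/5 + I) = 814/5 - 37*I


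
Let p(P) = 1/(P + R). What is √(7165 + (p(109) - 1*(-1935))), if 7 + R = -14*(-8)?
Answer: √416743814/214 ≈ 95.394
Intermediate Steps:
R = 105 (R = -7 - 14*(-8) = -7 + 112 = 105)
p(P) = 1/(105 + P) (p(P) = 1/(P + 105) = 1/(105 + P))
√(7165 + (p(109) - 1*(-1935))) = √(7165 + (1/(105 + 109) - 1*(-1935))) = √(7165 + (1/214 + 1935)) = √(7165 + 414091/214) = √(1947401/214) = √416743814/214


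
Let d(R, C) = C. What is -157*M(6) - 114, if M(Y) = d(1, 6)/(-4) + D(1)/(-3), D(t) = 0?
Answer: 243/2 ≈ 121.50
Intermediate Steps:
M(Y) = -3/2 (M(Y) = 6/(-4) + 0/(-3) = 6*(-¼) + 0*(-⅓) = -3/2 + 0 = -3/2)
-157*M(6) - 114 = -157*(-3/2) - 114 = 471/2 - 114 = 243/2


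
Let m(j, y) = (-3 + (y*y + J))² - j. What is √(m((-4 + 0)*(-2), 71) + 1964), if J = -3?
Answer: √25353181 ≈ 5035.2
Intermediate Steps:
m(j, y) = (-6 + y²)² - j (m(j, y) = (-3 + (y*y - 3))² - j = (-3 + (y² - 3))² - j = (-3 + (-3 + y²))² - j = (-6 + y²)² - j)
√(m((-4 + 0)*(-2), 71) + 1964) = √(((-6 + 71²)² - (-4 + 0)*(-2)) + 1964) = √(((-6 + 5041)² - (-4)*(-2)) + 1964) = √((5035² - 1*8) + 1964) = √((25351225 - 8) + 1964) = √(25351217 + 1964) = √25353181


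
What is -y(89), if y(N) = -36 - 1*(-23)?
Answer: 13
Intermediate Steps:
y(N) = -13 (y(N) = -36 + 23 = -13)
-y(89) = -1*(-13) = 13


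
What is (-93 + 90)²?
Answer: 9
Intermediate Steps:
(-93 + 90)² = (-3)² = 9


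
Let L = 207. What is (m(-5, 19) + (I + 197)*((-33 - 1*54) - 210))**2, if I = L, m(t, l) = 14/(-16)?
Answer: 921429127921/64 ≈ 1.4397e+10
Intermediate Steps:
m(t, l) = -7/8 (m(t, l) = 14*(-1/16) = -7/8)
I = 207
(m(-5, 19) + (I + 197)*((-33 - 1*54) - 210))**2 = (-7/8 + (207 + 197)*((-33 - 1*54) - 210))**2 = (-7/8 + 404*((-33 - 54) - 210))**2 = (-7/8 + 404*(-87 - 210))**2 = (-7/8 + 404*(-297))**2 = (-7/8 - 119988)**2 = (-959911/8)**2 = 921429127921/64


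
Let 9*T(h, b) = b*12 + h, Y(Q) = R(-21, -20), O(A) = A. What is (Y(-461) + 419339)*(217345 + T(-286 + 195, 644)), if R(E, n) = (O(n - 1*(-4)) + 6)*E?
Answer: 823885992358/9 ≈ 9.1543e+10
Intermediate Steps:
R(E, n) = E*(10 + n) (R(E, n) = ((n - 1*(-4)) + 6)*E = ((n + 4) + 6)*E = ((4 + n) + 6)*E = (10 + n)*E = E*(10 + n))
Y(Q) = 210 (Y(Q) = -21*(10 - 20) = -21*(-10) = 210)
T(h, b) = h/9 + 4*b/3 (T(h, b) = (b*12 + h)/9 = (12*b + h)/9 = (h + 12*b)/9 = h/9 + 4*b/3)
(Y(-461) + 419339)*(217345 + T(-286 + 195, 644)) = (210 + 419339)*(217345 + ((-286 + 195)/9 + (4/3)*644)) = 419549*(217345 + ((1/9)*(-91) + 2576/3)) = 419549*(217345 + (-91/9 + 2576/3)) = 419549*(217345 + 7637/9) = 419549*(1963742/9) = 823885992358/9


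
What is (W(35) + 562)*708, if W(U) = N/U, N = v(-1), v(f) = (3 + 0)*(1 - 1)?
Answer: 397896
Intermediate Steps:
v(f) = 0 (v(f) = 3*0 = 0)
N = 0
W(U) = 0 (W(U) = 0/U = 0)
(W(35) + 562)*708 = (0 + 562)*708 = 562*708 = 397896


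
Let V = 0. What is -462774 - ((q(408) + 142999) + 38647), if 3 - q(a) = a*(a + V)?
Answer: -477959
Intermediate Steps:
q(a) = 3 - a² (q(a) = 3 - a*(a + 0) = 3 - a*a = 3 - a²)
-462774 - ((q(408) + 142999) + 38647) = -462774 - (((3 - 1*408²) + 142999) + 38647) = -462774 - (((3 - 1*166464) + 142999) + 38647) = -462774 - (((3 - 166464) + 142999) + 38647) = -462774 - ((-166461 + 142999) + 38647) = -462774 - (-23462 + 38647) = -462774 - 1*15185 = -462774 - 15185 = -477959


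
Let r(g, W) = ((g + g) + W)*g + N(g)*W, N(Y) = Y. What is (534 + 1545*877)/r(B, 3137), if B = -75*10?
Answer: -451833/1193500 ≈ -0.37858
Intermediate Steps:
B = -750
r(g, W) = W*g + g*(W + 2*g) (r(g, W) = ((g + g) + W)*g + g*W = (2*g + W)*g + W*g = (W + 2*g)*g + W*g = g*(W + 2*g) + W*g = W*g + g*(W + 2*g))
(534 + 1545*877)/r(B, 3137) = (534 + 1545*877)/((2*(-750)*(3137 - 750))) = (534 + 1354965)/((2*(-750)*2387)) = 1355499/(-3580500) = 1355499*(-1/3580500) = -451833/1193500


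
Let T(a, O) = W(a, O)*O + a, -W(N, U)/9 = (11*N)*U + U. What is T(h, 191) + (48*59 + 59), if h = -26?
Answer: 93576630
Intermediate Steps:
W(N, U) = -9*U - 99*N*U (W(N, U) = -9*((11*N)*U + U) = -9*(11*N*U + U) = -9*(U + 11*N*U) = -9*U - 99*N*U)
T(a, O) = a - 9*O**2*(1 + 11*a) (T(a, O) = (-9*O*(1 + 11*a))*O + a = -9*O**2*(1 + 11*a) + a = a - 9*O**2*(1 + 11*a))
T(h, 191) + (48*59 + 59) = (-26 + 191**2*(-9 - 99*(-26))) + (48*59 + 59) = (-26 + 36481*(-9 + 2574)) + (2832 + 59) = (-26 + 36481*2565) + 2891 = (-26 + 93573765) + 2891 = 93573739 + 2891 = 93576630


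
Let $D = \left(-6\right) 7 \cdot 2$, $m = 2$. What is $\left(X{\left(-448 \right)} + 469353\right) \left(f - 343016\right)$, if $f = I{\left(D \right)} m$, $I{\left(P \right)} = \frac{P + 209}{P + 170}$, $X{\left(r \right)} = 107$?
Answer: $- \frac{6924329845980}{43} \approx -1.6103 \cdot 10^{11}$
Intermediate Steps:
$D = -84$ ($D = \left(-42\right) 2 = -84$)
$I{\left(P \right)} = \frac{209 + P}{170 + P}$
$f = \frac{125}{43}$ ($f = \frac{209 - 84}{170 - 84} \cdot 2 = \frac{1}{86} \cdot 125 \cdot 2 = \frac{125}{86} \cdot 2 = \frac{125}{43} \approx 2.907$)
$\left(X{\left(-448 \right)} + 469353\right) \left(f - 343016\right) = \left(107 + 469353\right) \left(\frac{125}{43} - 343016\right) = 469460 \left(- \frac{14749563}{43}\right) = - \frac{6924329845980}{43}$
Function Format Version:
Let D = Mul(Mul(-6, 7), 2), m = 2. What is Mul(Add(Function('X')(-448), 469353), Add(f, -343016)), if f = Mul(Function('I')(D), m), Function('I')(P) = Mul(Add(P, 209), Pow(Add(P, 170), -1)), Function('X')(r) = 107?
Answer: Rational(-6924329845980, 43) ≈ -1.6103e+11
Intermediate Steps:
D = -84 (D = Mul(-42, 2) = -84)
Function('I')(P) = Mul(Pow(Add(170, P), -1), Add(209, P)) (Function('I')(P) = Mul(Add(209, P), Pow(Add(170, P), -1)) = Mul(Pow(Add(170, P), -1), Add(209, P)))
f = Rational(125, 43) (f = Mul(Mul(Pow(Add(170, -84), -1), Add(209, -84)), 2) = Mul(Mul(Pow(86, -1), 125), 2) = Mul(Mul(Rational(1, 86), 125), 2) = Mul(Rational(125, 86), 2) = Rational(125, 43) ≈ 2.9070)
Mul(Add(Function('X')(-448), 469353), Add(f, -343016)) = Mul(Add(107, 469353), Add(Rational(125, 43), -343016)) = Mul(469460, Rational(-14749563, 43)) = Rational(-6924329845980, 43)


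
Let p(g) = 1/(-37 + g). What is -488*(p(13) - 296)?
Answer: 433405/3 ≈ 1.4447e+5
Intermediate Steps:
-488*(p(13) - 296) = -488*(1/(-37 + 13) - 296) = -488*(1/(-24) - 296) = -488*(-1/24 - 296) = -488*(-7105/24) = 433405/3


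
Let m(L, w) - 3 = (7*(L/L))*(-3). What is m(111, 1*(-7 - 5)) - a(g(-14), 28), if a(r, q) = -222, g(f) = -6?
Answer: 204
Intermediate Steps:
m(L, w) = -18 (m(L, w) = 3 + (7*(L/L))*(-3) = 3 + (7*1)*(-3) = 3 + 7*(-3) = 3 - 21 = -18)
m(111, 1*(-7 - 5)) - a(g(-14), 28) = -18 - 1*(-222) = -18 + 222 = 204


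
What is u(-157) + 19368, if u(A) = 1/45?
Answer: 871561/45 ≈ 19368.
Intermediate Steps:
u(A) = 1/45
u(-157) + 19368 = 1/45 + 19368 = 871561/45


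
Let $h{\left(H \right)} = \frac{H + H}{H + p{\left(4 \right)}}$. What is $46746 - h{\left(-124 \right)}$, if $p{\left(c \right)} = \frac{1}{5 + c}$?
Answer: $\frac{52119558}{1115} \approx 46744.0$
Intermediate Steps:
$h{\left(H \right)} = \frac{2 H}{\frac{1}{9} + H}$ ($h{\left(H \right)} = \frac{H + H}{H + \frac{1}{5 + 4}} = \frac{2 H}{H + \frac{1}{9}} = \frac{2 H}{\frac{1}{9} + H}$)
$46746 - h{\left(-124 \right)} = 46746 - 18 \left(-124\right) \frac{1}{1 + 9 \left(-124\right)} = 46746 - 18 \left(-124\right) \frac{1}{1 - 1116} = 46746 - 18 \left(-124\right) \frac{1}{-1115} = 46746 - 18 \left(-124\right) \left(- \frac{1}{1115}\right) = 46746 - \frac{2232}{1115} = \frac{52119558}{1115}$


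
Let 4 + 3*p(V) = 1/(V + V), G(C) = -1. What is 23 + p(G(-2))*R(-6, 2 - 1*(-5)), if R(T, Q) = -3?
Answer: 55/2 ≈ 27.500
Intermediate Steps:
p(V) = -4/3 + 1/(6*V) (p(V) = -4/3 + 1/(3*(V + V)) = -4/3 + 1/(3*((2*V))) = -4/3 + (1/(2*V))/3 = -4/3 + 1/(6*V))
23 + p(G(-2))*R(-6, 2 - 1*(-5)) = 23 + ((⅙)*(1 - 8*(-1))/(-1))*(-3) = 23 + ((⅙)*(-1)*(1 + 8))*(-3) = 23 + ((⅙)*(-1)*9)*(-3) = 23 - 3/2*(-3) = 23 + 9/2 = 55/2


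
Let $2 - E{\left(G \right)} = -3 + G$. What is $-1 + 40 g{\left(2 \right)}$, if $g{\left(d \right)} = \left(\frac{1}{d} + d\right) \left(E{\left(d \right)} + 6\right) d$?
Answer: $1799$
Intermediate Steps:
$E{\left(G \right)} = 5 - G$ ($E{\left(G \right)} = 2 - \left(-3 + G\right) = 5 - G$)
$g{\left(d \right)} = d \left(11 - d\right) \left(d + \frac{1}{d}\right)$ ($g{\left(d \right)} = \left(\frac{1}{d} + d\right) \left(\left(5 - d\right) + 6\right) d = \left(d + \frac{1}{d}\right) \left(11 - d\right) d = \left(11 - d\right) \left(d + \frac{1}{d}\right) d = d \left(11 - d\right) \left(d + \frac{1}{d}\right)$)
$-1 + 40 g{\left(2 \right)} = -1 + 40 \left(11 - 2 - 2^{3} + 11 \cdot 2^{2}\right) = -1 + 40 \left(11 - 2 - 8 + 11 \cdot 4\right) = -1 + 40 \left(11 - 2 - 8 + 44\right) = -1 + 40 \cdot 45 = -1 + 1800 = 1799$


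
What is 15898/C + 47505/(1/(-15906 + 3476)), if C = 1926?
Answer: -568639117501/963 ≈ -5.9049e+8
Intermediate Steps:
15898/C + 47505/(1/(-15906 + 3476)) = 15898/1926 + 47505/(1/(-15906 + 3476)) = 15898*(1/1926) + 47505/(1/(-12430)) = 7949/963 + 47505/(-1/12430) = 7949/963 + 47505*(-12430) = 7949/963 - 590487150 = -568639117501/963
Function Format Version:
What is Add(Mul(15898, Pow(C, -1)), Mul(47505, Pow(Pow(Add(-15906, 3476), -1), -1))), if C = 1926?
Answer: Rational(-568639117501, 963) ≈ -5.9049e+8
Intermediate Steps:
Add(Mul(15898, Pow(C, -1)), Mul(47505, Pow(Pow(Add(-15906, 3476), -1), -1))) = Add(Mul(15898, Pow(1926, -1)), Mul(47505, Pow(Pow(Add(-15906, 3476), -1), -1))) = Add(Mul(15898, Rational(1, 1926)), Mul(47505, Pow(Pow(-12430, -1), -1))) = Add(Rational(7949, 963), Mul(47505, Pow(Rational(-1, 12430), -1))) = Add(Rational(7949, 963), Mul(47505, -12430)) = Add(Rational(7949, 963), -590487150) = Rational(-568639117501, 963)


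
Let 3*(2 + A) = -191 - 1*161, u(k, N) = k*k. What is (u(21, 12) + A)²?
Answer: 931225/9 ≈ 1.0347e+5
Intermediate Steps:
u(k, N) = k²
A = -358/3 (A = -2 + (-191 - 1*161)/3 = -2 + (-191 - 161)/3 = -2 + (⅓)*(-352) = -2 - 352/3 = -358/3 ≈ -119.33)
(u(21, 12) + A)² = (21² - 358/3)² = (441 - 358/3)² = (965/3)² = 931225/9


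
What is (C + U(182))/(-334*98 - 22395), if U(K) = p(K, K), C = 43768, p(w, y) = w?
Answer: -43950/55127 ≈ -0.79725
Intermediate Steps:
U(K) = K
(C + U(182))/(-334*98 - 22395) = (43768 + 182)/(-334*98 - 22395) = 43950/(-32732 - 22395) = 43950/(-55127) = 43950*(-1/55127) = -43950/55127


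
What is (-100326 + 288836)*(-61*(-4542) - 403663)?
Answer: -23865554510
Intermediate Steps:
(-100326 + 288836)*(-61*(-4542) - 403663) = 188510*(277062 - 403663) = 188510*(-126601) = -23865554510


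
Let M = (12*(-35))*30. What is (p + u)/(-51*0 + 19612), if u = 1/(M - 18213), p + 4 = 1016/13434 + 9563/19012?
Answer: -4487664824747/25723956571606608 ≈ -0.00017445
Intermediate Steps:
M = -12600 (M = -420*30 = -12600)
p = -436921649/127703604 (p = -4 + (1016/13434 + 9563/19012) = -4 + (1016*(1/13434) + 9563*(1/19012)) = -4 + (508/6717 + 9563/19012) = -4 + 73892767/127703604 = -436921649/127703604 ≈ -3.4214)
u = -1/30813 (u = 1/(-12600 - 18213) = 1/(-30813) = -1/30813 ≈ -3.2454e-5)
(p + u)/(-51*0 + 19612) = (-436921649/127703604 - 1/30813)/(-51*0 + 19612) = -4487664824747/(1311643716684*(0 + 19612)) = -4487664824747/1311643716684/19612 = -4487664824747/1311643716684*1/19612 = -4487664824747/25723956571606608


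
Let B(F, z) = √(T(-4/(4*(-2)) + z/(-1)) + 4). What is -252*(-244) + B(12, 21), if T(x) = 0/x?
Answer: 61490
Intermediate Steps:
T(x) = 0
B(F, z) = 2 (B(F, z) = √(0 + 4) = √4 = 2)
-252*(-244) + B(12, 21) = -252*(-244) + 2 = 61488 + 2 = 61490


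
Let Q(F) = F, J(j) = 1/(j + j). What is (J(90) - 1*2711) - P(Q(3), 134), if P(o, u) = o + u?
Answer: -512639/180 ≈ -2848.0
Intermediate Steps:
J(j) = 1/(2*j)
(J(90) - 1*2711) - P(Q(3), 134) = ((½)/90 - 1*2711) - (3 + 134) = ((½)*(1/90) - 2711) - 1*137 = (1/180 - 2711) - 137 = -487979/180 - 137 = -512639/180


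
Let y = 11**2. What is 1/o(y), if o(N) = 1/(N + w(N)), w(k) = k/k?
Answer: 122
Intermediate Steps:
w(k) = 1
y = 121
o(N) = 1/(1 + N) (o(N) = 1/(N + 1) = 1/(1 + N))
1/o(y) = 1/(1/(1 + 121)) = 1/(1/122) = 122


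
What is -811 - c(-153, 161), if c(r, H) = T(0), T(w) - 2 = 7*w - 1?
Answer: -812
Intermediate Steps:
T(w) = 1 + 7*w (T(w) = 2 + (7*w - 1) = 2 + (-1 + 7*w) = 1 + 7*w)
c(r, H) = 1 (c(r, H) = 1 + 7*0 = 1 + 0 = 1)
-811 - c(-153, 161) = -811 - 1*1 = -811 - 1 = -812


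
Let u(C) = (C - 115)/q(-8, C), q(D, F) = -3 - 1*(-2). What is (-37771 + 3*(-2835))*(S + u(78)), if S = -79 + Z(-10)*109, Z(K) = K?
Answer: 52384432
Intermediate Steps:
q(D, F) = -1 (q(D, F) = -3 + 2 = -1)
u(C) = 115 - C (u(C) = (C - 115)/(-1) = (-115 + C)*(-1) = 115 - C)
S = -1169 (S = -79 - 10*109 = -79 - 1090 = -1169)
(-37771 + 3*(-2835))*(S + u(78)) = (-37771 + 3*(-2835))*(-1169 + (115 - 1*78)) = (-37771 - 8505)*(-1169 + (115 - 78)) = -46276*(-1169 + 37) = -46276*(-1132) = 52384432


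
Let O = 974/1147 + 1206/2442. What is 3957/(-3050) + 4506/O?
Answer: 34666432947/10336450 ≈ 3353.8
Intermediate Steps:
O = 16945/12617 (O = 974*(1/1147) + 1206*(1/2442) = 974/1147 + 201/407 = 16945/12617 ≈ 1.3430)
3957/(-3050) + 4506/O = 3957/(-3050) + 4506/(16945/12617) = 3957*(-1/3050) + 4506*(12617/16945) = -3957/3050 + 56852202/16945 = 34666432947/10336450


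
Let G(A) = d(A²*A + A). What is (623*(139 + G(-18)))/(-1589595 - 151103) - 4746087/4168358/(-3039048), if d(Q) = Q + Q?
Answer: 5068898009780946571/1225049101527239024 ≈ 4.1377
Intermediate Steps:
d(Q) = 2*Q
G(A) = 2*A + 2*A³ (G(A) = 2*(A²*A + A) = 2*(A³ + A) = 2*(A + A³) = 2*A + 2*A³)
(623*(139 + G(-18)))/(-1589595 - 151103) - 4746087/4168358/(-3039048) = (623*(139 + 2*(-18)*(1 + (-18)²)))/(-1589595 - 151103) - 4746087/4168358/(-3039048) = (623*(139 + 2*(-18)*(1 + 324)))/(-1740698) - 4746087*1/4168358*(-1/3039048) = (623*(139 + 2*(-18)*325))*(-1/1740698) - 4746087/4168358*(-1/3039048) = (623*(139 - 11700))*(-1/1740698) + 527343/1407537782576 = (623*(-11561))*(-1/1740698) + 527343/1407537782576 = -7202503*(-1/1740698) + 527343/1407537782576 = 7202503/1740698 + 527343/1407537782576 = 5068898009780946571/1225049101527239024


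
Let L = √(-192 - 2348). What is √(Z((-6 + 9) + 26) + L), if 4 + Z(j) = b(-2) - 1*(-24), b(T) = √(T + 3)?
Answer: √(21 + 2*I*√635) ≈ 6.1481 + 4.0987*I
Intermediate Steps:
b(T) = √(3 + T)
Z(j) = 21 (Z(j) = -4 + (√(3 - 2) - 1*(-24)) = -4 + (√1 + 24) = -4 + (1 + 24) = -4 + 25 = 21)
L = 2*I*√635 (L = √(-2540) = 2*I*√635 ≈ 50.398*I)
√(Z((-6 + 9) + 26) + L) = √(21 + 2*I*√635)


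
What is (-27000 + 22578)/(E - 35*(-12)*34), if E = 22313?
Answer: -4422/36593 ≈ -0.12084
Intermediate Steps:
(-27000 + 22578)/(E - 35*(-12)*34) = (-27000 + 22578)/(22313 - 35*(-12)*34) = -4422/(22313 + 420*34) = -4422/(22313 + 14280) = -4422/36593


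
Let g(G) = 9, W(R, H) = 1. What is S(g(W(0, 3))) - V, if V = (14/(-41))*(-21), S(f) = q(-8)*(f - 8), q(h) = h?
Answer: -622/41 ≈ -15.171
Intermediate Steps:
S(f) = 64 - 8*f (S(f) = -8*(f - 8) = -8*(-8 + f) = 64 - 8*f)
V = 294/41 (V = (14*(-1/41))*(-21) = -14/41*(-21) = 294/41 ≈ 7.1707)
S(g(W(0, 3))) - V = (64 - 8*9) - 1*294/41 = (64 - 72) - 294/41 = -8 - 294/41 = -622/41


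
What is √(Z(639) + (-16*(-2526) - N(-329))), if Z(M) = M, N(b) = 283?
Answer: 2*√10193 ≈ 201.92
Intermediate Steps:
√(Z(639) + (-16*(-2526) - N(-329))) = √(639 + (-16*(-2526) - 1*283)) = √(639 + (40416 - 283)) = √(639 + 40133) = √40772 = 2*√10193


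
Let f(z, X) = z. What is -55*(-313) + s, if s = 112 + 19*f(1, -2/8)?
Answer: 17346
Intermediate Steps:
s = 131 (s = 112 + 19*1 = 112 + 19 = 131)
-55*(-313) + s = -55*(-313) + 131 = 17215 + 131 = 17346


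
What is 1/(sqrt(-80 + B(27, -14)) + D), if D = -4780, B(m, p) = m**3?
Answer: -4780/22828797 - sqrt(19603)/22828797 ≈ -0.00021552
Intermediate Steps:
1/(sqrt(-80 + B(27, -14)) + D) = 1/(sqrt(-80 + 27**3) - 4780) = 1/(sqrt(-80 + 19683) - 4780) = 1/(sqrt(19603) - 4780) = 1/(-4780 + sqrt(19603))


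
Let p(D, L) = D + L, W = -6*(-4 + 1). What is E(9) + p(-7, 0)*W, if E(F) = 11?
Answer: -115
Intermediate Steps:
W = 18 (W = -6*(-3) = 18)
E(9) + p(-7, 0)*W = 11 + (-7 + 0)*18 = 11 - 7*18 = 11 - 126 = -115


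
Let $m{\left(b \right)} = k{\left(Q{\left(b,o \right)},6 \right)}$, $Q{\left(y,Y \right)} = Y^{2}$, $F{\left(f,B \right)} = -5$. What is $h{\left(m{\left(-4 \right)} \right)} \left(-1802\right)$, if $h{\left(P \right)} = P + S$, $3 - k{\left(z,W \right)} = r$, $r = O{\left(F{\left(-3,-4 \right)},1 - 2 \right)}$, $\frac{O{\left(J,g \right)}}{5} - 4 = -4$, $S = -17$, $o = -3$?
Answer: $25228$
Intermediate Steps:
$O{\left(J,g \right)} = 0$ ($O{\left(J,g \right)} = 20 + 5 \left(-4\right) = 20 - 20 = 0$)
$r = 0$
$k{\left(z,W \right)} = 3$ ($k{\left(z,W \right)} = 3 - 0 = 3 + 0 = 3$)
$m{\left(b \right)} = 3$
$h{\left(P \right)} = -17 + P$ ($h{\left(P \right)} = P - 17 = -17 + P$)
$h{\left(m{\left(-4 \right)} \right)} \left(-1802\right) = \left(-17 + 3\right) \left(-1802\right) = \left(-14\right) \left(-1802\right) = 25228$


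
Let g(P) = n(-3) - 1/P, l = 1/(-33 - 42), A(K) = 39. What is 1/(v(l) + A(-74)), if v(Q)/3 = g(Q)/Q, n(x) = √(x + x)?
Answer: I/(3*(-5612*I + 75*√6)) ≈ -5.9333e-5 + 1.9423e-6*I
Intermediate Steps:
l = -1/75 (l = 1/(-75) = -1/75 ≈ -0.013333)
n(x) = √2*√x (n(x) = √(2*x) = √2*√x)
g(P) = -1/P + I*√6 (g(P) = √2*√(-3) - 1/P = √2*(I*√3) - 1/P = I*√6 - 1/P = -1/P + I*√6)
v(Q) = 3*(-1/Q + I*√6)/Q (v(Q) = 3*((-1/Q + I*√6)/Q) = 3*(-1/Q + I*√6)/Q)
1/(v(l) + A(-74)) = 1/(3*(-1 + I*(-1/75)*√6)/(-1/75)² + 39) = 1/(3*5625*(-1 - I*√6/75) + 39) = 1/((-16875 - 225*I*√6) + 39) = 1/(-16836 - 225*I*√6)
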